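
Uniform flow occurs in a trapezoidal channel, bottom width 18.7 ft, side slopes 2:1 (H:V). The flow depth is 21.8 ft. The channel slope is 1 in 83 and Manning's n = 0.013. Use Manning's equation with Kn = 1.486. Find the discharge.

With bottom width b = 18.7 ft and side slope z = 2: A = (b + zy)y = (18.7 + 2×21.8)×21.8 = 1358 ft²; P = b + 2y√(1+z²) = 18.7 + 2×21.8×2.236 = 116.2 ft.
Hydraulic radius R = A/P = 1358/116.2 = 11.69 ft.
Manning's equation: Q = (1.486/n) A R^(2/3) S^(1/2) = (1.486/0.013) × 1358 × 11.69^(2/3) × 0.01205^(1/2) = 87800 ft³/s.

Q = 87800 ft³/s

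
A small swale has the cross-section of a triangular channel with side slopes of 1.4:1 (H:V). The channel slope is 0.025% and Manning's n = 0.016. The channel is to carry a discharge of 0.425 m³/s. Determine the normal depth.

Manning's equation rearranged: A R^(2/3) = nQ / (1·√S) = 0.016 × 0.425 / (√0.00025) = 0.4301.
At y = 0.624 m: A R^(2/3) = 0.2186 — low.
At y = 0.891 m: A R^(2/3) = 0.5651 — high.
At y = 0.804 m: A R^(2/3) = 0.4296 — close enough.

y_n = 0.804 m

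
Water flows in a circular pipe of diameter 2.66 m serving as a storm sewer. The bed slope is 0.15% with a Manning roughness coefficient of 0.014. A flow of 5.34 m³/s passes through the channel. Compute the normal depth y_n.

Manning's equation rearranged: A R^(2/3) = nQ / (1·√S) = 0.014 × 5.34 / (√0.0015) = 1.93.
Try y = 0.932 m: A R^(2/3) = 1.115 — too small.
Try y = 1.57 m: A R^(2/3) = 2.773 — too large.
Try y = 1.26 m: A R^(2/3) = 1.929 — ≈ 1.93.

y_n = 1.26 m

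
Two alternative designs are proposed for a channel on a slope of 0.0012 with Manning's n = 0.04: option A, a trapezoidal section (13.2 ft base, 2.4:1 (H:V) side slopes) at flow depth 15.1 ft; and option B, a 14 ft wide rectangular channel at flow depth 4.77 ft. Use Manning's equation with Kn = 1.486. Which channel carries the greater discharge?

Channel A: With bottom width b = 13.2 ft and side slope z = 2.4: A = (b + zy)y = (13.2 + 2.4×15.1)×15.1 = 746.5 ft²; P = b + 2y√(1+z²) = 13.2 + 2×15.1×2.6 = 91.72 ft. Hydraulic radius R = A/P = 746.5/91.72 = 8.139 ft. Q_A = (1.486/0.04)·746.5·8.139^(2/3)·√0.0012 = 3887 ft³/s.
Channel B: Flow area A = b·y = 14 × 4.77 = 66.78 ft². Wetted perimeter P = b + 2y = 14 + 2×4.77 = 23.54 ft. Hydraulic radius R = A/P = 66.78/23.54 = 2.837 ft. Q_B = (1.486/0.04)·66.78·2.837^(2/3)·√0.0012 = 172.2 ft³/s.
Q_A = 3887 ft³/s vs Q_B = 172.2 ft³/s, so channel A carries more.

channel A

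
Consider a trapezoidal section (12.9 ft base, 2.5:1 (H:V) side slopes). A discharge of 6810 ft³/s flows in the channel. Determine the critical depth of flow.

y_c = 11.3 ft

At critical depth, Q² T / (g A³) = 1, i.e. A³/T = Q²/g = 6810²/32.2 = 1440000.
At y = 14.2 ft: A³/T = 3869000 — too large.
At y = 9.33 ft: A³/T = 648300 — too small.
At y = 11.3 ft: A³/T = 1449000 — ≈ 1440000.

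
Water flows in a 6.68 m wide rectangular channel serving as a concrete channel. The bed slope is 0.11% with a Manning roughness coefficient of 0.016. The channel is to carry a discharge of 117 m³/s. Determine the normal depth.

y_n = 5.25 m

Manning's equation rearranged: A R^(2/3) = nQ / (1·√S) = 0.016 × 117 / (√0.0011) = 56.44.
Try y = 3.98 m: A R^(2/3) = 39.57 — short.
Try y = 6.34 m: A R^(2/3) = 71.37 — over.
Try y = 5.25 m: A R^(2/3) = 56.43 — close enough.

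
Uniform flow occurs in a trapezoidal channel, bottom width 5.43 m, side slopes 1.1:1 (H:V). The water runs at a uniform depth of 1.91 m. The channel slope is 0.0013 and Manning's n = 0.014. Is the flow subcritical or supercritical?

subcritical

With bottom width b = 5.43 m and side slope z = 1.1: A = (b + zy)y = (5.43 + 1.1×1.91)×1.91 = 14.38 m²; P = b + 2y√(1+z²) = 5.43 + 2×1.91×1.487 = 11.11 m.
Hydraulic radius R = A/P = 14.38/11.11 = 1.295 m.
V = (1/n) R^(2/3) √S = (1/0.014) × 1.295^(2/3) × √0.0013 = 3.06 m/s. Hydraulic depth D_h = A/T = 14.38/9.632 = 1.493 m.
Froude number Fr = V/√(g·D_h) = 3.06/√(9.81×1.493) = 0.799, which is less than 1, so the flow is subcritical.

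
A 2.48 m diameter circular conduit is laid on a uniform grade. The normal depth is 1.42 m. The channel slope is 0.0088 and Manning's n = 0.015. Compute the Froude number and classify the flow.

supercritical

For a circular section of diameter D = 2.48 m at depth y = 1.42 m, the central angle is θ = 2 arccos(1 − 2y/D) = 3.433 rad. Then A = (D²/8)(θ − sin θ) = 2.86 m² and P = Dθ/2 = 4.257 m.
Hydraulic radius R = A/P = 2.86/4.257 = 0.6719 m.
V = (1/n) R^(2/3) √S = (1/0.015) × 0.6719^(2/3) × √0.0088 = 4.797 m/s. Hydraulic depth D_h = A/T = 2.86/2.454 = 1.166 m.
Froude number Fr = V/√(g·D_h) = 4.797/√(9.81×1.166) = 1.42, which is greater than 1, so the flow is supercritical.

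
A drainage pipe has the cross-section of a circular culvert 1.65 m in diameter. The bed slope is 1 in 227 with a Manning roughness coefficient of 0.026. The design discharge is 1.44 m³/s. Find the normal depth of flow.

y_n = 0.802 m

Manning's equation rearranged: A R^(2/3) = nQ / (1·√S) = 0.026 × 1.44 / (√0.004405) = 0.5641.
Trying y = 0.656 m: A R^(2/3) = 0.3949 — short.
Trying y = 0.802 m: A R^(2/3) = 0.5645 — matches.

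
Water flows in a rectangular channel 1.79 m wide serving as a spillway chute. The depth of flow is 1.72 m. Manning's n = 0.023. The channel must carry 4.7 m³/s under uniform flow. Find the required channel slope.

S = 0.0025

Flow area A = b·y = 1.79 × 1.72 = 3.079 m². Wetted perimeter P = b + 2y = 1.79 + 2×1.72 = 5.23 m.
Hydraulic radius R = A/P = 3.079/5.23 = 0.5887 m.
From Manning's equation, S = [nQ / (1 A R^(2/3))]² = [0.023 × 4.7 / (1 × 3.079 × 0.5887^(2/3))]² = 0.0025.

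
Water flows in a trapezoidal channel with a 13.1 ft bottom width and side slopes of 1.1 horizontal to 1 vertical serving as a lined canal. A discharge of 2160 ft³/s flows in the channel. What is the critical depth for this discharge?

y_c = 7.59 ft

At critical depth, Q² T / (g A³) = 1, i.e. A³/T = Q²/g = 2160²/32.2 = 144900.
Try y = 6.18 ft: A³/T = 69650 — too small.
Try y = 7.59 ft: A³/T = 144800 — matches.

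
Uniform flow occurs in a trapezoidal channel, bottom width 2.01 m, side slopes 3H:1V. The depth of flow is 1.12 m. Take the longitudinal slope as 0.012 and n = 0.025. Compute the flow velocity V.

With bottom width b = 2.01 m and side slope z = 3: A = (b + zy)y = (2.01 + 3×1.12)×1.12 = 6.014 m²; P = b + 2y√(1+z²) = 2.01 + 2×1.12×3.162 = 9.094 m.
Hydraulic radius R = A/P = 6.014/9.094 = 0.6614 m.
From Manning's equation, V = (1/n) R^(2/3) S^(1/2) = (1/0.025) × 0.6614^(2/3) × 0.012^(1/2) = 3.33 m/s.

V = 3.33 m/s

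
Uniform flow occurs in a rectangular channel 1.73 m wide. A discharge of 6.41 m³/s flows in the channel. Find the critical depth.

For a rectangular channel, critical depth y_c = (q²/g)^(1/3) where q = Q/b = 6.41/1.73 = 3.705 m²/s.
So y_c = (3.705²/9.81)^(1/3) = 1.12 m.

y_c = 1.12 m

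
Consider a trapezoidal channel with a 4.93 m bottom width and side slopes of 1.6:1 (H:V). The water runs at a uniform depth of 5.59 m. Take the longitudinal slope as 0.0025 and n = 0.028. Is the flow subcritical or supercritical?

With bottom width b = 4.93 m and side slope z = 1.6: A = (b + zy)y = (4.93 + 1.6×5.59)×5.59 = 77.56 m²; P = b + 2y√(1+z²) = 4.93 + 2×5.59×1.887 = 26.02 m.
Hydraulic radius R = A/P = 77.56/26.02 = 2.98 m.
V = (1/n) R^(2/3) √S = (1/0.028) × 2.98^(2/3) × √0.0025 = 3.698 m/s. Hydraulic depth D_h = A/T = 77.56/22.82 = 3.399 m.
Froude number Fr = V/√(g·D_h) = 3.698/√(9.81×3.399) = 0.64, which is less than 1, so the flow is subcritical.

subcritical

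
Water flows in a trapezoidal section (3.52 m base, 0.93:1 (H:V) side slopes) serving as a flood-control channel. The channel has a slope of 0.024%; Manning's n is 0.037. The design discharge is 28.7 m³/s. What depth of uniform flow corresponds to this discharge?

Manning's equation rearranged: A R^(2/3) = nQ / (1·√S) = 0.037 × 28.7 / (√0.00024) = 68.55.
Try y = 4.31 m: A R^(2/3) = 53.58 — short.
Try y = 5.27 m: A R^(2/3) = 81.25 — over.
Try y = 4.86 m: A R^(2/3) = 68.61 — close enough.

y_n = 4.86 m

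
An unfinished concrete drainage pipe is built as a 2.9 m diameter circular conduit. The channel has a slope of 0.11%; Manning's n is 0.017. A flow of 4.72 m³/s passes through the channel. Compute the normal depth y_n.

Manning's equation rearranged: A R^(2/3) = nQ / (1·√S) = 0.017 × 4.72 / (√0.0011) = 2.419.
Trying y = 1.09 m: A R^(2/3) = 1.602 — low.
Trying y = 1.63 m: A R^(2/3) = 3.233 — high.
Trying y = 1.37 m: A R^(2/3) = 2.418 — matches.

y_n = 1.37 m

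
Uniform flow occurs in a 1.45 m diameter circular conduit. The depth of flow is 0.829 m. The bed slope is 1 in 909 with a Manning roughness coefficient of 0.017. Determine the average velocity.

For a circular section of diameter D = 1.45 m at depth y = 0.829 m, the central angle is θ = 2 arccos(1 − 2y/D) = 3.429 rad. Then A = (D²/8)(θ − sin θ) = 0.9759 m² and P = Dθ/2 = 2.486 m.
Hydraulic radius R = A/P = 0.9759/2.486 = 0.3925 m.
From Manning's equation, V = (1/n) R^(2/3) S^(1/2) = (1/0.017) × 0.3925^(2/3) × 0.0011^(1/2) = 1.05 m/s.

V = 1.05 m/s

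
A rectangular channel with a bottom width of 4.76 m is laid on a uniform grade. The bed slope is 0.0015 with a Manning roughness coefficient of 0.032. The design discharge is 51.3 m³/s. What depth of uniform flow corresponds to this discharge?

y_n = 6.2 m

Manning's equation rearranged: A R^(2/3) = nQ / (1·√S) = 0.032 × 51.3 / (√0.0015) = 42.39.
Trying y = 7.8 m: A R^(2/3) = 55.42 — too large.
Trying y = 6.2 m: A R^(2/3) = 42.36 — close enough.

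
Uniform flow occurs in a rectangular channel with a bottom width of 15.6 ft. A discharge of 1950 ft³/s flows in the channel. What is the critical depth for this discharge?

y_c = 7.86 ft

For a rectangular channel, critical depth y_c = (q²/g)^(1/3) where q = Q/b = 1950/15.6 = 125 ft²/s.
So y_c = (125²/32.2)^(1/3) = 7.86 ft.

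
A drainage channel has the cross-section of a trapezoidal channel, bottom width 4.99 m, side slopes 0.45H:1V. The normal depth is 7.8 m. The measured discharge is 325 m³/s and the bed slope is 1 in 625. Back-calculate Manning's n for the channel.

With bottom width b = 4.99 m and side slope z = 0.45: A = (b + zy)y = (4.99 + 0.45×7.8)×7.8 = 66.3 m²; P = b + 2y√(1+z²) = 4.99 + 2×7.8×1.097 = 22.1 m.
Hydraulic radius R = A/P = 66.3/22.1 = 3 m.
Rearranging Manning's equation: n = (1/Q) A R^(2/3) S^(1/2) = (1/325) × 66.3 × 3^(2/3) × √0.0016 = 0.017.

n = 0.017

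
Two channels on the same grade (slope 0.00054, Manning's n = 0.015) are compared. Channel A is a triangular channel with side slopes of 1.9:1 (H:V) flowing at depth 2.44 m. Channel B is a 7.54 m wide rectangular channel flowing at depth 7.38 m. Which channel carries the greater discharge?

Channel A: For a triangular section with side slope z = 1.9: A = zy² = 1.9×2.44² = 11.31 m²; P = 2y√(1+z²) = 2×2.44×2.147 = 10.48 m. Hydraulic radius R = A/P = 11.31/10.48 = 1.08 m. Q_A = (1/0.015)·11.31·1.08^(2/3)·√0.00054 = 18.44 m³/s.
Channel B: Flow area A = b·y = 7.54 × 7.38 = 55.65 m². Wetted perimeter P = b + 2y = 7.54 + 2×7.38 = 22.3 m. Hydraulic radius R = A/P = 55.65/22.3 = 2.495 m. Q_B = (1/0.015)·55.65·2.495^(2/3)·√0.00054 = 158.6 m³/s.
Q_A = 18.44 m³/s vs Q_B = 158.6 m³/s, so channel B carries more.

channel B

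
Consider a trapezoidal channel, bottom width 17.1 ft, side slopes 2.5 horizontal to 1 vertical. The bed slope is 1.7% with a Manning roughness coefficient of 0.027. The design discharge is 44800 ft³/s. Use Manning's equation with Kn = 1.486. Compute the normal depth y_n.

Manning's equation rearranged: A R^(2/3) = nQ / (1.486·√S) = 0.027 × 44800 / (1.486 × √0.017) = 6243.
Try y = 25.1 ft: A R^(2/3) = 11170 — high.
Try y = 19.6 ft: A R^(2/3) = 6237 — close enough.

y_n = 19.6 ft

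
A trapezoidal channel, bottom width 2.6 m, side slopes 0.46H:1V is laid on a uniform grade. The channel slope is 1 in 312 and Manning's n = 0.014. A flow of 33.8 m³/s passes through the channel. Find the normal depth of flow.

y_n = 2.21 m

Manning's equation rearranged: A R^(2/3) = nQ / (1·√S) = 0.014 × 33.8 / (√0.003205) = 8.358.
At y = 2.82 m: A R^(2/3) = 12.74 — high.
At y = 1.73 m: A R^(2/3) = 5.544 — low.
At y = 2.21 m: A R^(2/3) = 8.365 — close enough.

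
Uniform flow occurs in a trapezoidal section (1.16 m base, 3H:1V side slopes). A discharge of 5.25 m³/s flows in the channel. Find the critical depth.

At critical depth, Q² T / (g A³) = 1, i.e. A³/T = Q²/g = 5.25²/9.81 = 2.81.
Trying y = 0.53 m: A³/T = 0.7134 — low.
Trying y = 0.815 m: A³/T = 4.192 — high.
Trying y = 0.741 m: A³/T = 2.81 — close enough.

y_c = 0.741 m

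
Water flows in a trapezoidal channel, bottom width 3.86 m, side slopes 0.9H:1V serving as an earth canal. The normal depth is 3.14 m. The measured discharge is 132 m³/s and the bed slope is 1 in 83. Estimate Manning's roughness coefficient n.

With bottom width b = 3.86 m and side slope z = 0.9: A = (b + zy)y = (3.86 + 0.9×3.14)×3.14 = 20.99 m²; P = b + 2y√(1+z²) = 3.86 + 2×3.14×1.345 = 12.31 m.
Hydraulic radius R = A/P = 20.99/12.31 = 1.706 m.
Rearranging Manning's equation: n = (1/Q) A R^(2/3) S^(1/2) = (1/132) × 20.99 × 1.706^(2/3) × √0.01205 = 0.0249.

n = 0.0249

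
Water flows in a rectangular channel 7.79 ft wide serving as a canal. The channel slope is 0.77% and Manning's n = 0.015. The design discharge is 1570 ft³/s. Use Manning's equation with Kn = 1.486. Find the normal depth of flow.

Manning's equation rearranged: A R^(2/3) = nQ / (1.486·√S) = 0.015 × 1570 / (1.486 × √0.0077) = 180.6.
Try y = 9.21 ft: A R^(2/3) = 140.4 — too small.
Try y = 11.4 ft: A R^(2/3) = 180.7 — matches.

y_n = 11.4 ft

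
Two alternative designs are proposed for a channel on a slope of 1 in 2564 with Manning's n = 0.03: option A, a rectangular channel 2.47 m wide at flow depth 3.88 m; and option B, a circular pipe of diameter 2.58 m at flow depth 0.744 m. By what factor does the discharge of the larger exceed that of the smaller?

Channel A: Flow area A = b·y = 2.47 × 3.88 = 9.584 m². Wetted perimeter P = b + 2y = 2.47 + 2×3.88 = 10.23 m. Hydraulic radius R = A/P = 9.584/10.23 = 0.9368 m. Q_A = (1/0.03)·9.584·0.9368^(2/3)·√0.00039 = 6.04 m³/s.
Channel B: For a circular section of diameter D = 2.58 m at depth y = 0.744 m, the central angle is θ = 2 arccos(1 − 2y/D) = 2.268 rad. Then A = (D²/8)(θ − sin θ) = 1.249 m² and P = Dθ/2 = 2.925 m. Hydraulic radius R = A/P = 1.249/2.925 = 0.4268 m. Q_B = (1/0.03)·1.249·0.4268^(2/3)·√0.00039 = 0.4659 m³/s.
The larger discharge is 6.04 m³/s and the smaller is 0.4659 m³/s; the ratio is 13.

13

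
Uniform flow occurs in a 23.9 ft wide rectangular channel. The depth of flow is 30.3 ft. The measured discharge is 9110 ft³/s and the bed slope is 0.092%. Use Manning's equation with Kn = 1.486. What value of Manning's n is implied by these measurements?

Flow area A = b·y = 23.9 × 30.3 = 724.2 ft². Wetted perimeter P = b + 2y = 23.9 + 2×30.3 = 84.5 ft.
Hydraulic radius R = A/P = 724.2/84.5 = 8.57 ft.
Rearranging Manning's equation: n = (1.486/Q) A R^(2/3) S^(1/2) = (1.486/9110) × 724.2 × 8.57^(2/3) × √0.00092 = 0.015.

n = 0.015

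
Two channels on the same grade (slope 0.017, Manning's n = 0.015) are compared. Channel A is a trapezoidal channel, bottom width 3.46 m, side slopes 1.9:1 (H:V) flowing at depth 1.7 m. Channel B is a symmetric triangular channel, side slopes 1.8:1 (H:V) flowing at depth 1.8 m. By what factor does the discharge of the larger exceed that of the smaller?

2.37

Channel A: With bottom width b = 3.46 m and side slope z = 1.9: A = (b + zy)y = (3.46 + 1.9×1.7)×1.7 = 11.37 m²; P = b + 2y√(1+z²) = 3.46 + 2×1.7×2.147 = 10.76 m. Hydraulic radius R = A/P = 11.37/10.76 = 1.057 m. Q_A = (1/0.015)·11.37·1.057^(2/3)·√0.017 = 102.6 m³/s.
Channel B: For a triangular section with side slope z = 1.8: A = zy² = 1.8×1.8² = 5.832 m²; P = 2y√(1+z²) = 2×1.8×2.059 = 7.413 m. Hydraulic radius R = A/P = 5.832/7.413 = 0.7867 m. Q_B = (1/0.015)·5.832·0.7867^(2/3)·√0.017 = 43.2 m³/s.
The larger discharge is 102.6 m³/s and the smaller is 43.2 m³/s; the ratio is 2.37.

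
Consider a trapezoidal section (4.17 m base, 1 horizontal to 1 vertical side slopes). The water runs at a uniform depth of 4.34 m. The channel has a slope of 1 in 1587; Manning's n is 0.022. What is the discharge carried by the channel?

With bottom width b = 4.17 m and side slope z = 1: A = (b + zy)y = (4.17 + 1×4.34)×4.34 = 36.93 m²; P = b + 2y√(1+z²) = 4.17 + 2×4.34×1.414 = 16.45 m.
Hydraulic radius R = A/P = 36.93/16.45 = 2.246 m.
Manning's equation: Q = (1/n) A R^(2/3) S^(1/2) = (1/0.022) × 36.93 × 2.246^(2/3) × 0.0006301^(1/2) = 72.3 m³/s.

Q = 72.3 m³/s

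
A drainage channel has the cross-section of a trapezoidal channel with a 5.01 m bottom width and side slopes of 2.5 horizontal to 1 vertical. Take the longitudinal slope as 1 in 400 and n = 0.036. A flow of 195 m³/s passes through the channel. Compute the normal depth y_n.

y_n = 4.58 m

Manning's equation rearranged: A R^(2/3) = nQ / (1·√S) = 0.036 × 195 / (√0.0025) = 140.4.
At y = 3.91 m: A R^(2/3) = 98.31 — too small.
At y = 5.05 m: A R^(2/3) = 175.5 — too large.
At y = 4.58 m: A R^(2/3) = 140.4 — matches.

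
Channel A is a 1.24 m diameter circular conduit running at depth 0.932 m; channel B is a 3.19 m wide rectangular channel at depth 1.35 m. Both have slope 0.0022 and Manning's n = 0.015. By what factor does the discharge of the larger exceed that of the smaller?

Channel A: For a circular section of diameter D = 1.24 m at depth y = 0.932 m, the central angle is θ = 2 arccos(1 − 2y/D) = 4.196 rad. Then A = (D²/8)(θ − sin θ) = 0.9737 m² and P = Dθ/2 = 2.602 m. Hydraulic radius R = A/P = 0.9737/2.602 = 0.3743 m. Q_A = (1/0.015)·0.9737·0.3743^(2/3)·√0.0022 = 1.581 m³/s.
Channel B: Flow area A = b·y = 3.19 × 1.35 = 4.306 m². Wetted perimeter P = b + 2y = 3.19 + 2×1.35 = 5.89 m. Hydraulic radius R = A/P = 4.306/5.89 = 0.7312 m. Q_B = (1/0.015)·4.306·0.7312^(2/3)·√0.0022 = 10.93 m³/s.
The larger discharge is 10.93 m³/s and the smaller is 1.581 m³/s; the ratio is 6.91.

6.91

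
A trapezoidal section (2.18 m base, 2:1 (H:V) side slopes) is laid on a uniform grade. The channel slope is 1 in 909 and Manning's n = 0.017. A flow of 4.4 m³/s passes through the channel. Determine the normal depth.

y_n = 0.857 m

Manning's equation rearranged: A R^(2/3) = nQ / (1·√S) = 0.017 × 4.4 / (√0.0011) = 2.255.
Trying y = 1.04 m: A R^(2/3) = 3.32 — over.
Trying y = 0.645 m: A R^(2/3) = 1.299 — short.
Trying y = 0.857 m: A R^(2/3) = 2.254 — close enough.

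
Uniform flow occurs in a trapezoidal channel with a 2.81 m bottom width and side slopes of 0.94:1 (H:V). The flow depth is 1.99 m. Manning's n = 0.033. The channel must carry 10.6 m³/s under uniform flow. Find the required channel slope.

S = 0.0012

With bottom width b = 2.81 m and side slope z = 0.94: A = (b + zy)y = (2.81 + 0.94×1.99)×1.99 = 9.314 m²; P = b + 2y√(1+z²) = 2.81 + 2×1.99×1.372 = 8.272 m.
Hydraulic radius R = A/P = 9.314/8.272 = 1.126 m.
From Manning's equation, S = [nQ / (1 A R^(2/3))]² = [0.033 × 10.6 / (1 × 9.314 × 1.126^(2/3))]² = 0.0012.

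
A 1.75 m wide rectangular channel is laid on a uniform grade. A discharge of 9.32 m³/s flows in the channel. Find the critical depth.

For a rectangular channel, critical depth y_c = (q²/g)^(1/3) where q = Q/b = 9.32/1.75 = 5.326 m²/s.
So y_c = (5.326²/9.81)^(1/3) = 1.42 m.

y_c = 1.42 m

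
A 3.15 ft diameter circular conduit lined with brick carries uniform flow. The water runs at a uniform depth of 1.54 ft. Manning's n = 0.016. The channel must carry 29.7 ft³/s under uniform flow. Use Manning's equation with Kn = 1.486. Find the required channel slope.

S = 0.01

For a circular section of diameter D = 3.15 ft at depth y = 1.54 ft, the central angle is θ = 2 arccos(1 − 2y/D) = 3.097 rad. Then A = (D²/8)(θ − sin θ) = 3.786 ft² and P = Dθ/2 = 4.878 ft.
Hydraulic radius R = A/P = 3.786/4.878 = 0.7762 ft.
From Manning's equation, S = [nQ / (1.486 A R^(2/3))]² = [0.016 × 29.7 / (1.486 × 3.786 × 0.7762^(2/3))]² = 0.01.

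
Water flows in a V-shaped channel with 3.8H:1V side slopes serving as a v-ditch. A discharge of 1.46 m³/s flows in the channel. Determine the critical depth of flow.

y_c = 0.496 m

At critical depth, Q² T / (g A³) = 1, i.e. A³/T = Q²/g = 1.46²/9.81 = 0.2173.
Try y = 0.43 m: A³/T = 0.1061 — low.
Try y = 0.604 m: A³/T = 0.5804 — high.
Try y = 0.496 m: A³/T = 0.2167 — matches.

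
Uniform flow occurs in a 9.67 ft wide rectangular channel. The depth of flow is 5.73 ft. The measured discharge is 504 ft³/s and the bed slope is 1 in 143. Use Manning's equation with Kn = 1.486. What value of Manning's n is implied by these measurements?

Flow area A = b·y = 9.67 × 5.73 = 55.41 ft². Wetted perimeter P = b + 2y = 9.67 + 2×5.73 = 21.13 ft.
Hydraulic radius R = A/P = 55.41/21.13 = 2.622 ft.
Rearranging Manning's equation: n = (1.486/Q) A R^(2/3) S^(1/2) = (1.486/504) × 55.41 × 2.622^(2/3) × √0.006993 = 0.026.

n = 0.026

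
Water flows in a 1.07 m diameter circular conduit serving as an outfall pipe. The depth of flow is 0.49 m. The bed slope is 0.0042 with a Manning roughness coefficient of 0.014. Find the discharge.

Q = 0.742 m³/s

For a circular section of diameter D = 1.07 m at depth y = 0.49 m, the central angle is θ = 2 arccos(1 − 2y/D) = 2.973 rad. Then A = (D²/8)(θ − sin θ) = 0.4015 m² and P = Dθ/2 = 1.591 m.
Hydraulic radius R = A/P = 0.4015/1.591 = 0.2524 m.
Manning's equation: Q = (1/n) A R^(2/3) S^(1/2) = (1/0.014) × 0.4015 × 0.2524^(2/3) × 0.0042^(1/2) = 0.742 m³/s.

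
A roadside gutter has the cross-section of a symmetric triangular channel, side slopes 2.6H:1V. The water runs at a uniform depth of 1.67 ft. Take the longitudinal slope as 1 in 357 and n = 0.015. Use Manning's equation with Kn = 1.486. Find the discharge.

For a triangular section with side slope z = 2.6: A = zy² = 2.6×1.67² = 7.251 ft²; P = 2y√(1+z²) = 2×1.67×2.786 = 9.304 ft.
Hydraulic radius R = A/P = 7.251/9.304 = 0.7793 ft.
Manning's equation: Q = (1.486/n) A R^(2/3) S^(1/2) = (1.486/0.015) × 7.251 × 0.7793^(2/3) × 0.002801^(1/2) = 32.2 ft³/s.

Q = 32.2 ft³/s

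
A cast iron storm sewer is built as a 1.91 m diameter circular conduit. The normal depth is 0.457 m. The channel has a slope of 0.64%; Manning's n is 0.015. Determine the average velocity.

V = 2.23 m/s

For a circular section of diameter D = 1.91 m at depth y = 0.457 m, the central angle is θ = 2 arccos(1 − 2y/D) = 2.044 rad. Then A = (D²/8)(θ − sin θ) = 0.5265 m² and P = Dθ/2 = 1.952 m.
Hydraulic radius R = A/P = 0.5265/1.952 = 0.2697 m.
From Manning's equation, V = (1/n) R^(2/3) S^(1/2) = (1/0.015) × 0.2697^(2/3) × 0.0064^(1/2) = 2.23 m/s.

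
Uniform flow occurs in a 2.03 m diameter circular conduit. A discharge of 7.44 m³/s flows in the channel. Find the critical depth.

y_c = 1.32 m

At critical depth, Q² T / (g A³) = 1, i.e. A³/T = Q²/g = 7.44²/9.81 = 5.643.
Try y = 1.64 m: A³/T = 13.75 — high.
Try y = 1.16 m: A³/T = 3.477 — low.
Try y = 1.32 m: A³/T = 5.712 — matches.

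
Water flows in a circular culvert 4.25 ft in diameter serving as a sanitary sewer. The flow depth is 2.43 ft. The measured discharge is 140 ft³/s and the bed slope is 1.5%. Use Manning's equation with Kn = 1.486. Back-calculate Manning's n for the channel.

For a circular section of diameter D = 4.25 ft at depth y = 2.43 ft, the central angle is θ = 2 arccos(1 − 2y/D) = 3.43 rad. Then A = (D²/8)(θ − sin θ) = 8.385 ft² and P = Dθ/2 = 7.288 ft.
Hydraulic radius R = A/P = 8.385/7.288 = 1.151 ft.
Rearranging Manning's equation: n = (1.486/Q) A R^(2/3) S^(1/2) = (1.486/140) × 8.385 × 1.151^(2/3) × √0.015 = 0.012.

n = 0.012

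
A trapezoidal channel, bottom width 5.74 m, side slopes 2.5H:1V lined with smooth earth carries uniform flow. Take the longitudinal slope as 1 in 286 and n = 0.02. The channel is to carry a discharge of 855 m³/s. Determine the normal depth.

y_n = 6.14 m

Manning's equation rearranged: A R^(2/3) = nQ / (1·√S) = 0.02 × 855 / (√0.003497) = 289.2.
Trying y = 7.12 m: A R^(2/3) = 408.3 — over.
Trying y = 4.87 m: A R^(2/3) = 170.4 — short.
Trying y = 6.14 m: A R^(2/3) = 289.2 — close enough.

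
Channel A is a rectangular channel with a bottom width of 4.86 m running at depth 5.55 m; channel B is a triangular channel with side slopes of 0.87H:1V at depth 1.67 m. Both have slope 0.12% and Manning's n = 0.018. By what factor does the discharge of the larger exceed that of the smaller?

23.6

Channel A: Flow area A = b·y = 4.86 × 5.55 = 26.97 m². Wetted perimeter P = b + 2y = 4.86 + 2×5.55 = 15.96 m. Hydraulic radius R = A/P = 26.97/15.96 = 1.69 m. Q_A = (1/0.018)·26.97·1.69^(2/3)·√0.0012 = 73.65 m³/s.
Channel B: For a triangular section with side slope z = 0.87: A = zy² = 0.87×1.67² = 2.426 m²; P = 2y√(1+z²) = 2×1.67×1.325 = 4.427 m. Hydraulic radius R = A/P = 2.426/4.427 = 0.5481 m. Q_B = (1/0.018)·2.426·0.5481^(2/3)·√0.0012 = 3.127 m³/s.
The larger discharge is 73.65 m³/s and the smaller is 3.127 m³/s; the ratio is 23.6.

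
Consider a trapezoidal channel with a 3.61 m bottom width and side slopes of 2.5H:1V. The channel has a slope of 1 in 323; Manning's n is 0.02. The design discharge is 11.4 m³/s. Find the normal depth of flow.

y_n = 0.93 m

Manning's equation rearranged: A R^(2/3) = nQ / (1·√S) = 0.02 × 11.4 / (√0.003096) = 4.098.
At y = 1.17 m: A R^(2/3) = 6.432 — too large.
At y = 0.93 m: A R^(2/3) = 4.101 — matches.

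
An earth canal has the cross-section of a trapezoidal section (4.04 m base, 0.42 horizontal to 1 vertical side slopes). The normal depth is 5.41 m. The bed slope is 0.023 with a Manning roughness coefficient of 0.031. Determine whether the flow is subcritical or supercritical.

supercritical

With bottom width b = 4.04 m and side slope z = 0.42: A = (b + zy)y = (4.04 + 0.42×5.41)×5.41 = 34.15 m²; P = b + 2y√(1+z²) = 4.04 + 2×5.41×1.085 = 15.78 m.
Hydraulic radius R = A/P = 34.15/15.78 = 2.165 m.
V = (1/n) R^(2/3) √S = (1/0.031) × 2.165^(2/3) × √0.023 = 8.186 m/s. Hydraulic depth D_h = A/T = 34.15/8.584 = 3.978 m.
Froude number Fr = V/√(g·D_h) = 8.186/√(9.81×3.978) = 1.31, which is greater than 1, so the flow is supercritical.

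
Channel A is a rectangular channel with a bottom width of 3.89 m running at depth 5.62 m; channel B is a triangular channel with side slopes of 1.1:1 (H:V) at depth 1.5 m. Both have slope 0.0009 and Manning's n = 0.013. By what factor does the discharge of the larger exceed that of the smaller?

Channel A: Flow area A = b·y = 3.89 × 5.62 = 21.86 m². Wetted perimeter P = b + 2y = 3.89 + 2×5.62 = 15.13 m. Hydraulic radius R = A/P = 21.86/15.13 = 1.445 m. Q_A = (1/0.013)·21.86·1.445^(2/3)·√0.0009 = 64.48 m³/s.
Channel B: For a triangular section with side slope z = 1.1: A = zy² = 1.1×1.5² = 2.475 m²; P = 2y√(1+z²) = 2×1.5×1.487 = 4.46 m. Hydraulic radius R = A/P = 2.475/4.46 = 0.555 m. Q_B = (1/0.013)·2.475·0.555^(2/3)·√0.0009 = 3.857 m³/s.
The larger discharge is 64.48 m³/s and the smaller is 3.857 m³/s; the ratio is 16.7.

16.7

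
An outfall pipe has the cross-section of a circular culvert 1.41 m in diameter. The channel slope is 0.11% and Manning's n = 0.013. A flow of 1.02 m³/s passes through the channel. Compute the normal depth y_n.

y_n = 0.716 m

Manning's equation rearranged: A R^(2/3) = nQ / (1·√S) = 0.013 × 1.02 / (√0.0011) = 0.3998.
Try y = 0.779 m: A R^(2/3) = 0.4597 — too large.
Try y = 0.716 m: A R^(2/3) = 0.3999 — close enough.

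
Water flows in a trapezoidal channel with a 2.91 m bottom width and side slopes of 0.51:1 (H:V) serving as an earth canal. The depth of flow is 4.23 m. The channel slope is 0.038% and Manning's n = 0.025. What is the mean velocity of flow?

With bottom width b = 2.91 m and side slope z = 0.51: A = (b + zy)y = (2.91 + 0.51×4.23)×4.23 = 21.43 m²; P = b + 2y√(1+z²) = 2.91 + 2×4.23×1.123 = 12.41 m.
Hydraulic radius R = A/P = 21.43/12.41 = 1.728 m.
From Manning's equation, V = (1/n) R^(2/3) S^(1/2) = (1/0.025) × 1.728^(2/3) × 0.00038^(1/2) = 1.12 m/s.

V = 1.12 m/s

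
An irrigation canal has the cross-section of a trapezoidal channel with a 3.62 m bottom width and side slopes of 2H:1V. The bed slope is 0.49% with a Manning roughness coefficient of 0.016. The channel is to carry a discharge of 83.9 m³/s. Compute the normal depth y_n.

y_n = 2.1 m

Manning's equation rearranged: A R^(2/3) = nQ / (1·√S) = 0.016 × 83.9 / (√0.0049) = 19.18.
Trying y = 2.56 m: A R^(2/3) = 29.12 — too large.
Trying y = 1.62 m: A R^(2/3) = 11.28 — too small.
Trying y = 2.1 m: A R^(2/3) = 19.18 — ≈ 19.18.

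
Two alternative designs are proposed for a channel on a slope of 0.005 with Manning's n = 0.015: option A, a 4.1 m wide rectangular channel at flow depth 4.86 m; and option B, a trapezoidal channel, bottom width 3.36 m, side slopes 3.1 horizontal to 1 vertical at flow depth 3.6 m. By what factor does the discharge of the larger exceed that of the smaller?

3.21

Channel A: Flow area A = b·y = 4.1 × 4.86 = 19.93 m². Wetted perimeter P = b + 2y = 4.1 + 2×4.86 = 13.82 m. Hydraulic radius R = A/P = 19.93/13.82 = 1.442 m. Q_A = (1/0.015)·19.93·1.442^(2/3)·√0.005 = 119.9 m³/s.
Channel B: With bottom width b = 3.36 m and side slope z = 3.1: A = (b + zy)y = (3.36 + 3.1×3.6)×3.6 = 52.27 m²; P = b + 2y√(1+z²) = 3.36 + 2×3.6×3.257 = 26.81 m. Hydraulic radius R = A/P = 52.27/26.81 = 1.95 m. Q_B = (1/0.015)·52.27·1.95^(2/3)·√0.005 = 384.5 m³/s.
The larger discharge is 384.5 m³/s and the smaller is 119.9 m³/s; the ratio is 3.21.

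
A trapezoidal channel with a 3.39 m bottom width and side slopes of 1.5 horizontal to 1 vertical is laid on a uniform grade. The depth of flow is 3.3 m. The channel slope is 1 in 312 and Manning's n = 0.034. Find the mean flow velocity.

V = 2.46 m/s

With bottom width b = 3.39 m and side slope z = 1.5: A = (b + zy)y = (3.39 + 1.5×3.3)×3.3 = 27.52 m²; P = b + 2y√(1+z²) = 3.39 + 2×3.3×1.803 = 15.29 m.
Hydraulic radius R = A/P = 27.52/15.29 = 1.8 m.
From Manning's equation, V = (1/n) R^(2/3) S^(1/2) = (1/0.034) × 1.8^(2/3) × 0.003205^(1/2) = 2.46 m/s.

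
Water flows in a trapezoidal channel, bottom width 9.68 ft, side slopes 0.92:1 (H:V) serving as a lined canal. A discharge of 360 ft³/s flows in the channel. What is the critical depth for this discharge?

At critical depth, Q² T / (g A³) = 1, i.e. A³/T = Q²/g = 360²/32.2 = 4025.
Trying y = 2.52 ft: A³/T = 1931 — short.
Trying y = 3.94 ft: A³/T = 8509 — over.
Trying y = 3.15 ft: A³/T = 4019 — matches.

y_c = 3.15 ft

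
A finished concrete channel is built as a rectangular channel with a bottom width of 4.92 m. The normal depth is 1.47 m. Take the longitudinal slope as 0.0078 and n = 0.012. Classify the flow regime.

Flow area A = b·y = 4.92 × 1.47 = 7.232 m². Wetted perimeter P = b + 2y = 4.92 + 2×1.47 = 7.86 m.
Hydraulic radius R = A/P = 7.232/7.86 = 0.9202 m.
V = (1/n) R^(2/3) √S = (1/0.012) × 0.9202^(2/3) × √0.0078 = 6.963 m/s. Hydraulic depth D_h = A/T = 7.232/4.92 = 1.47 m.
Froude number Fr = V/√(g·D_h) = 6.963/√(9.81×1.47) = 1.83, which is greater than 1, so the flow is supercritical.

supercritical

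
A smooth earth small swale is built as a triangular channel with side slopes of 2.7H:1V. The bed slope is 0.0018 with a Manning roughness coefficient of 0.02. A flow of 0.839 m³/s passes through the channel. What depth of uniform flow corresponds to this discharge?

Manning's equation rearranged: A R^(2/3) = nQ / (1·√S) = 0.02 × 0.839 / (√0.0018) = 0.3955.
At y = 0.441 m: A R^(2/3) = 0.1836 — low.
At y = 0.727 m: A R^(2/3) = 0.6963 — high.
At y = 0.588 m: A R^(2/3) = 0.3954 — matches.

y_n = 0.588 m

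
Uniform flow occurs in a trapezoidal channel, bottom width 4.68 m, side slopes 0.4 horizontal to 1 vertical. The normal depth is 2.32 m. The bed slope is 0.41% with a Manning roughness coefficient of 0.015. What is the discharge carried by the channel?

Q = 67.7 m³/s

With bottom width b = 4.68 m and side slope z = 0.4: A = (b + zy)y = (4.68 + 0.4×2.32)×2.32 = 13.01 m²; P = b + 2y√(1+z²) = 4.68 + 2×2.32×1.077 = 9.677 m.
Hydraulic radius R = A/P = 13.01/9.677 = 1.344 m.
Manning's equation: Q = (1/n) A R^(2/3) S^(1/2) = (1/0.015) × 13.01 × 1.344^(2/3) × 0.0041^(1/2) = 67.7 m³/s.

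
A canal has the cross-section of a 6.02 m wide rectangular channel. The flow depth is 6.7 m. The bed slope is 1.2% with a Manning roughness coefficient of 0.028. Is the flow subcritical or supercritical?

subcritical

Flow area A = b·y = 6.02 × 6.7 = 40.33 m². Wetted perimeter P = b + 2y = 6.02 + 2×6.7 = 19.42 m.
Hydraulic radius R = A/P = 40.33/19.42 = 2.077 m.
V = (1/n) R^(2/3) √S = (1/0.028) × 2.077^(2/3) × √0.012 = 6.369 m/s. Hydraulic depth D_h = A/T = 40.33/6.02 = 6.7 m.
Froude number Fr = V/√(g·D_h) = 6.369/√(9.81×6.7) = 0.786, which is less than 1, so the flow is subcritical.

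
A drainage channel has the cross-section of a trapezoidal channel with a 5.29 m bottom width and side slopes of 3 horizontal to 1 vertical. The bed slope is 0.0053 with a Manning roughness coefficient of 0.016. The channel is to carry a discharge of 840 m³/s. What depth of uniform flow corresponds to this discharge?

Manning's equation rearranged: A R^(2/3) = nQ / (1·√S) = 0.016 × 840 / (√0.0053) = 184.6.
Trying y = 3.91 m: A R^(2/3) = 113.1 — short.
Trying y = 5.62 m: A R^(2/3) = 261.7 — over.
Trying y = 4.84 m: A R^(2/3) = 184.6 — matches.

y_n = 4.84 m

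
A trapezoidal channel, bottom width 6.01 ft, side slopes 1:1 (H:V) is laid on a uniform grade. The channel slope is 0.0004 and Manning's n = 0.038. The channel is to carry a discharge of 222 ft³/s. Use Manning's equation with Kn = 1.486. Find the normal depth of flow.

Manning's equation rearranged: A R^(2/3) = nQ / (1.486·√S) = 0.038 × 222 / (1.486 × √0.0004) = 283.8.
At y = 6.93 ft: A R^(2/3) = 206.8 — short.
At y = 9.85 ft: A R^(2/3) = 432.9 — over.
At y = 8.08 ft: A R^(2/3) = 284.2 — close enough.

y_n = 8.08 ft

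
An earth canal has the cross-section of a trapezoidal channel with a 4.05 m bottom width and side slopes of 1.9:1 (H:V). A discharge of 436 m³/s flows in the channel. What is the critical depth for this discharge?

At critical depth, Q² T / (g A³) = 1, i.e. A³/T = Q²/g = 436²/9.81 = 19380.
At y = 4.51 m: A³/T = 8700 — low.
At y = 6.16 m: A³/T = 33280 — high.
At y = 5.44 m: A³/T = 19390 — matches.

y_c = 5.44 m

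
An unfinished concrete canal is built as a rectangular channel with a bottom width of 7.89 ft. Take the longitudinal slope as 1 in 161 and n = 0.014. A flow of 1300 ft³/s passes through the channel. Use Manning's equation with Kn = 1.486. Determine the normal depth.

Manning's equation rearranged: A R^(2/3) = nQ / (1.486·√S) = 0.014 × 1300 / (1.486 × √0.006211) = 155.4.
At y = 12.1 ft: A R^(2/3) = 197.5 — too large.
At y = 9.87 ft: A R^(2/3) = 155.4 — ≈ 155.4.

y_n = 9.87 ft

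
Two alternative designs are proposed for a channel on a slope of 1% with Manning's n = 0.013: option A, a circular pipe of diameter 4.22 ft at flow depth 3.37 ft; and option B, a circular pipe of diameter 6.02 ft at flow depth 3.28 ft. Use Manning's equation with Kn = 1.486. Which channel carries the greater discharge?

Channel A: For a circular section of diameter D = 4.22 ft at depth y = 3.37 ft, the central angle is θ = 2 arccos(1 − 2y/D) = 4.421 rad. Then A = (D²/8)(θ − sin θ) = 11.97 ft² and P = Dθ/2 = 9.329 ft. Hydraulic radius R = A/P = 11.97/9.329 = 1.284 ft. Q_A = (1.486/0.013)·11.97·1.284^(2/3)·√0.01 = 161.7 ft³/s.
Channel B: For a circular section of diameter D = 6.02 ft at depth y = 3.28 ft, the central angle is θ = 2 arccos(1 − 2y/D) = 3.321 rad. Then A = (D²/8)(θ − sin θ) = 15.85 ft² and P = Dθ/2 = 9.997 ft. Hydraulic radius R = A/P = 15.85/9.997 = 1.586 ft. Q_B = (1.486/0.013)·15.85·1.586^(2/3)·√0.01 = 246.5 ft³/s.
Q_A = 161.7 ft³/s vs Q_B = 246.5 ft³/s, so channel B carries more.

channel B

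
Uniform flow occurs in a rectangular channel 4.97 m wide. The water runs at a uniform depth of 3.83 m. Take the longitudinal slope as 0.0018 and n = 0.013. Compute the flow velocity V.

V = 4.29 m/s

Flow area A = b·y = 4.97 × 3.83 = 19.04 m². Wetted perimeter P = b + 2y = 4.97 + 2×3.83 = 12.63 m.
Hydraulic radius R = A/P = 19.04/12.63 = 1.507 m.
From Manning's equation, V = (1/n) R^(2/3) S^(1/2) = (1/0.013) × 1.507^(2/3) × 0.0018^(1/2) = 4.29 m/s.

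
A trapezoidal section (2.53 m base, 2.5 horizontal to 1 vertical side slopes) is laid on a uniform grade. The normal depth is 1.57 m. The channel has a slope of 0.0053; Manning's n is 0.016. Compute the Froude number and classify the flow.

supercritical

With bottom width b = 2.53 m and side slope z = 2.5: A = (b + zy)y = (2.53 + 2.5×1.57)×1.57 = 10.13 m²; P = b + 2y√(1+z²) = 2.53 + 2×1.57×2.693 = 10.98 m.
Hydraulic radius R = A/P = 10.13/10.98 = 0.9226 m.
V = (1/n) R^(2/3) √S = (1/0.016) × 0.9226^(2/3) × √0.0053 = 4.312 m/s. Hydraulic depth D_h = A/T = 10.13/10.38 = 0.9763 m.
Froude number Fr = V/√(g·D_h) = 4.312/√(9.81×0.9763) = 1.39, which is greater than 1, so the flow is supercritical.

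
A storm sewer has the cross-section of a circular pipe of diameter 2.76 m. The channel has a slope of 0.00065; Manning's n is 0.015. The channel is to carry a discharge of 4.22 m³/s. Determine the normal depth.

y_n = 1.43 m

Manning's equation rearranged: A R^(2/3) = nQ / (1·√S) = 0.015 × 4.22 / (√0.00065) = 2.483.
At y = 0.976 m: A R^(2/3) = 1.252 — too small.
At y = 1.79 m: A R^(2/3) = 3.522 — too large.
At y = 1.43 m: A R^(2/3) = 2.48 — matches.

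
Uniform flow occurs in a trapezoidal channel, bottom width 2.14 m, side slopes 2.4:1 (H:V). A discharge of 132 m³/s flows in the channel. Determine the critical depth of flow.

At critical depth, Q² T / (g A³) = 1, i.e. A³/T = Q²/g = 132²/9.81 = 1776.
Try y = 3.52 m: A³/T = 2720 — high.
Try y = 2.62 m: A³/T = 731.6 — low.
Try y = 3.2 m: A³/T = 1773 — ≈ 1776.

y_c = 3.2 m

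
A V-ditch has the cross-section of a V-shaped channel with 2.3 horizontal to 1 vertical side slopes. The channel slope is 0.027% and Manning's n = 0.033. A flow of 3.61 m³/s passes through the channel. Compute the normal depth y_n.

Manning's equation rearranged: A R^(2/3) = nQ / (1·√S) = 0.033 × 3.61 / (√0.00027) = 7.25.
Trying y = 2.23 m: A R^(2/3) = 11.61 — high.
Trying y = 1.47 m: A R^(2/3) = 3.821 — low.
Trying y = 1.87 m: A R^(2/3) = 7.259 — matches.

y_n = 1.87 m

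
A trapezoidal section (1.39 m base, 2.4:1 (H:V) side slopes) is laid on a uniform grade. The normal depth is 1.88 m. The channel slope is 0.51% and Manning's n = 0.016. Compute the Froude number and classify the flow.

supercritical

With bottom width b = 1.39 m and side slope z = 2.4: A = (b + zy)y = (1.39 + 2.4×1.88)×1.88 = 11.1 m²; P = b + 2y√(1+z²) = 1.39 + 2×1.88×2.6 = 11.17 m.
Hydraulic radius R = A/P = 11.1/11.17 = 0.9937 m.
V = (1/n) R^(2/3) √S = (1/0.016) × 0.9937^(2/3) × √0.0051 = 4.445 m/s. Hydraulic depth D_h = A/T = 11.1/10.41 = 1.065 m.
Froude number Fr = V/√(g·D_h) = 4.445/√(9.81×1.065) = 1.37, which is greater than 1, so the flow is supercritical.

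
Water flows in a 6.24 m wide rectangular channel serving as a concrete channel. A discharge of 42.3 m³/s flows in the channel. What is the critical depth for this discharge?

y_c = 1.67 m

For a rectangular channel, critical depth y_c = (q²/g)^(1/3) where q = Q/b = 42.3/6.24 = 6.779 m²/s.
So y_c = (6.779²/9.81)^(1/3) = 1.67 m.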